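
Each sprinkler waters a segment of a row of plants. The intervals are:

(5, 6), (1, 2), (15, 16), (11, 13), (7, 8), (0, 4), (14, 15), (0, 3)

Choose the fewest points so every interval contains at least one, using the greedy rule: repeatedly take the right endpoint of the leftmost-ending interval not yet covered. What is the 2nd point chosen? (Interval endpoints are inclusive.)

Process intervals by earliest right end; each time one isn't hit yet, stab at its right endpoint.
By right end: [1,2]  [0,3]  [0,4]  [5,6]  [7,8]  [11,13]  [14,15]  [15,16]
[1,2] uncovered → point at 2; [5,6] uncovered → point at 6; [7,8] uncovered → point at 8; [11,13] uncovered → point at 13; [14,15] uncovered → point at 15.
Points: 2, 6, 8, 13, 15 (5 total).

6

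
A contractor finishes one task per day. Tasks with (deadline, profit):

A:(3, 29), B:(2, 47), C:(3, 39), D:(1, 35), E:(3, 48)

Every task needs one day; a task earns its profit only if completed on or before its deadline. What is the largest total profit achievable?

134

Profit order: E=48 B=47 C=39 D=35 A=29
Assign: E→slot 3, B→slot 2, C→slot 1, D skipped, A skipped.
Slots: [1:C] [2:B] [3:E]
Profit = 39 + 47 + 48 = 134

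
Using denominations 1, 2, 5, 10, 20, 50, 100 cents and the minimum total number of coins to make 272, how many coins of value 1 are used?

Greedy: take as many of the largest coin as possible, then repeat with the remainder.
272 − 2×100→72 − 1×50→22 − 1×20→2 − 1×2→0
Count of 1: 0

0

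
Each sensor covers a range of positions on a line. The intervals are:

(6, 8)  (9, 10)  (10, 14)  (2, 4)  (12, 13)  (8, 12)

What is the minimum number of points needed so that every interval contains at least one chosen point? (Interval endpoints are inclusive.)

4

Process intervals by earliest right end; each time one isn't hit yet, stab at its right endpoint.
By right end: [2,4]  [6,8]  [9,10]  [8,12]  [12,13]  [10,14]
[2,4] uncovered → point at 4; [6,8] uncovered → point at 8; [9,10] uncovered → point at 10; [12,13] uncovered → point at 13.
Points: 4, 8, 10, 13 (4 total).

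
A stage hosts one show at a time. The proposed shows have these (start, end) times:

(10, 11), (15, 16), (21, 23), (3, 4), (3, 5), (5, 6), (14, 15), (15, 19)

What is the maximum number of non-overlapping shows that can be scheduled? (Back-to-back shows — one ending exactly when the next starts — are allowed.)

Sorted by end: (3,4)  (3,5)  (5,6)  (10,11)  (14,15)  (15,16)  (15,19)  (21,23)
take (3,4); skip (3,5); take (5,6); take (10,11); take (14,15); take (15,16); take (21,23).
Selected 6 shows.

6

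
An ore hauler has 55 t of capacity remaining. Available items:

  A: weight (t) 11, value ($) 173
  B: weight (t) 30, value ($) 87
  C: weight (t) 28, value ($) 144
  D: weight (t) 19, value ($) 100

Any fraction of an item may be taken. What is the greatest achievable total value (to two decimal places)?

401.57

Greedy by value/weight ratio, highest first.
Ratios (sorted): A 15.73, D 5.26, C 5.14, B 2.90
take A (11 @ 173); take D (19 @ 100); take 25/28 of C → 128.57. Capacity used 55/55.
Total value = 401.57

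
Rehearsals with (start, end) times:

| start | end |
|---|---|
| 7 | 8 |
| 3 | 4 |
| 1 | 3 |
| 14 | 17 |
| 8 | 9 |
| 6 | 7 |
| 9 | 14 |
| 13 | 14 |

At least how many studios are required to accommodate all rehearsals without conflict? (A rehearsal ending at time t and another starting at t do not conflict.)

Events (time:±→running): 1:+→1 3:-→0 3:+→1 4:-→0 6:+→1 7:-→0 7:+→1 8:-→0 8:+→1 9:-→0 9:+→1 13:+→2 … peak 2.

2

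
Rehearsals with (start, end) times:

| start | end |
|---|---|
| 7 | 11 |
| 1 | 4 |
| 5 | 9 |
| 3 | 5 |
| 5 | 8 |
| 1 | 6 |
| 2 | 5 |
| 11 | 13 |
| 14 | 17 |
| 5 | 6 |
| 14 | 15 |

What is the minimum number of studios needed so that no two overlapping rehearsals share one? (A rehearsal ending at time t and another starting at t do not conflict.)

4

Count concurrent intervals with a sweep; the peak is the room count.
Events (time:±→running): 1:+→1 1:+→2 2:+→3 3:+→4 … peak 4.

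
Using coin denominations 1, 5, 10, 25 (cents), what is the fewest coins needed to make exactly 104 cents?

8

104 = 4×25 + 4×1
Total coins = 4 + 4 = 8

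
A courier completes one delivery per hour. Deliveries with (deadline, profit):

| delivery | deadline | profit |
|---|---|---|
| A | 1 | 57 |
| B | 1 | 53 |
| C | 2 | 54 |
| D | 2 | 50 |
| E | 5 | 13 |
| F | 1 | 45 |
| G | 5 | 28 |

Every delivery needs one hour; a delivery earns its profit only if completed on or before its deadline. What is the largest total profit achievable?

152

Take jobs in profit order; each goes to the latest open slot no later than its deadline.
By profit: A(d1,57), C(d2,54), B(d1,53), D(d2,50), F(d1,45), G(d5,28), E(d5,13)
A→slot 1; C→slot 2; B skipped; D skipped; F skipped; G→slot 5; E→slot 4.
Profit = 57 + 54 + 13 + 28 = 152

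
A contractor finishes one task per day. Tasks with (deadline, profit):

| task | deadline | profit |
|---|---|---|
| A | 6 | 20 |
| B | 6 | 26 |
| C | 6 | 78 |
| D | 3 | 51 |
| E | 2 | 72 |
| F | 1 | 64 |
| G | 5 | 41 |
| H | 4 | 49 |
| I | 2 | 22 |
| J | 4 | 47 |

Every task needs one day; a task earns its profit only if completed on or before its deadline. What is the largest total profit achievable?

Take jobs in profit order; each goes to the latest open slot no later than its deadline.
Profit order: C=78 E=72 F=64 D=51 H=49 J=47 G=41 B=26 I=22 A=20
Assign: C→slot 6, E→slot 2, F→slot 1, D→slot 3, H→slot 4, J skipped, G→slot 5, B skipped, I skipped, A skipped.
Slots: [1:F] [2:E] [3:D] [4:H] [5:G] [6:C]
Profit = 64 + 72 + 51 + 49 + 41 + 78 = 355

355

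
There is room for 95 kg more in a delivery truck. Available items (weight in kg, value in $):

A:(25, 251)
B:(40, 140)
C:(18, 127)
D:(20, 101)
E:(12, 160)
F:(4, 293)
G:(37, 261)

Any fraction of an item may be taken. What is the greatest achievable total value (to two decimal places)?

1084.95

Sort by value per unit weight and fill in that order.
Ratios (sorted): F 73.25, E 13.33, A 10.04, C 7.06, G 7.05, D 5.05, B 3.50
take F (4 @ 293); take E (12 @ 160); take A (25 @ 251); take C (18 @ 127); take 36/37 of G → 253.95. Capacity used 95/95.
Total value = 1084.95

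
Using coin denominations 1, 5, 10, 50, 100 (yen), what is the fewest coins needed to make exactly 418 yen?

9

Greedy: take as many of the largest coin as possible, then repeat with the remainder.
418 = 4×100 + 1×10 + 1×5 + 3×1
Total coins = 4 + 1 + 1 + 3 = 9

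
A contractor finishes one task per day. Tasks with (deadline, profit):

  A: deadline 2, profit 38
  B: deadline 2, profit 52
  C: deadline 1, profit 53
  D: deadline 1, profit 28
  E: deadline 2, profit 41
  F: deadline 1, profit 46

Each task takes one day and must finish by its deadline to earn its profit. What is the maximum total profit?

By profit: C(d1,53), B(d2,52), F(d1,46), E(d2,41), A(d2,38), D(d1,28)
C→slot 1; B→slot 2; F skipped; E skipped; A skipped; D skipped.
Profit = 53 + 52 = 105

105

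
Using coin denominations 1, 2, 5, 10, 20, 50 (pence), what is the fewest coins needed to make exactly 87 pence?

Greedy: take as many of the largest coin as possible, then repeat with the remainder.
87 − 1×50→37 − 1×20→17 − 1×10→7 − 1×5→2 − 1×2→0
Total coins = 1 + 1 + 1 + 1 + 1 = 5

5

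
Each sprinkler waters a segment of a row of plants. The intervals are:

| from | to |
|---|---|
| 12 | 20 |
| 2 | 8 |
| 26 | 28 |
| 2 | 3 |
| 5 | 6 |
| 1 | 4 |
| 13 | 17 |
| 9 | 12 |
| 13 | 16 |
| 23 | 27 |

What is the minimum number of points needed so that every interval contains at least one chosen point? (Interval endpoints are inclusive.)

5

Sorted: [2,3] [1,4] [5,6] [2,8] [9,12] [13,16] [13,17] [12,20] [23,27] [26,28]
{[2,3],[1,4]} hit by 3; {[5,6],[2,8]} hit by 6; {[9,12]} hit by 12; {[13,16],[13,17],[12,20]} hit by 16; {[23,27],[26,28]} hit by 27.
Points: 3, 6, 12, 16, 27 (5 total).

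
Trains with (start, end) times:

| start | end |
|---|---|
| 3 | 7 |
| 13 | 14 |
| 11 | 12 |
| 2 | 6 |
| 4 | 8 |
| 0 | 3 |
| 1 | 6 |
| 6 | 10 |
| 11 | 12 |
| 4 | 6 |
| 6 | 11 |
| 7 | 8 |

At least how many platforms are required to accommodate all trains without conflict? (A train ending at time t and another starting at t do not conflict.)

starts: [0, 1, 2, 3, 4, 4, 6, 6, 7, 11, 11, 13]
ends:   [3, 6, 6, 6, 7, 8, 8, 10, 11, 12, 12, 14]
s0→1 s1→2 s2→3 e3→2 s3→3 s4→4 s4→5  — peak 5.

5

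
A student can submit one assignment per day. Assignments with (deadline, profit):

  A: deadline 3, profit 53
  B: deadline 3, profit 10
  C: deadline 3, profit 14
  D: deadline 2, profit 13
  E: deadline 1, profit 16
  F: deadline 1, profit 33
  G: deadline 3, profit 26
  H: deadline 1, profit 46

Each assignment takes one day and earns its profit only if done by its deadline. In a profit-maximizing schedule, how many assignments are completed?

3

Sort by profit descending; place each in the latest free slot ≤ its deadline.
Profit order: A=53 H=46 F=33 G=26 E=16 C=14 D=13 B=10
Assign: A→slot 3, H→slot 1, F skipped, G→slot 2, E skipped, C skipped, D skipped, B skipped.
Slots: [1:H] [2:G] [3:A]
3 of 8 scheduled.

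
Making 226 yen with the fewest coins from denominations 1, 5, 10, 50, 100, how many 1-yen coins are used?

1

226 − 2×100→26 − 2×10→6 − 1×5→1 − 1×1→0
Count of 1: 1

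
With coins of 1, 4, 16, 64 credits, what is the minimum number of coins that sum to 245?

8

245 − 3×64→53 − 3×16→5 − 1×4→1 − 1×1→0
Total coins = 3 + 3 + 1 + 1 = 8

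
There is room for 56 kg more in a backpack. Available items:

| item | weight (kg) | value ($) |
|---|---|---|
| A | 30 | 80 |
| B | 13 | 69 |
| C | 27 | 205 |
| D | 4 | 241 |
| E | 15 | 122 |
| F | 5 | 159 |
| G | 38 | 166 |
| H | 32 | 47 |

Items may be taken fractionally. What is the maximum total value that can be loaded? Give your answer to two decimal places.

753.54

Greedy by value/weight ratio, highest first.
Order: D (241/4=60.25) > F (159/5=31.80) > E (122/15=8.13) > C (205/27=7.59) > B (69/13=5.31) > G (166/38=4.37) > A (80/30=2.67) > H (47/32=1.47)
Fill: take D (4 @ 241) → take F (5 @ 159) → take E (15 @ 122) → take C (27 @ 205) → take 5/13 of B → 26.54; 56/56 used.
Total value = 753.54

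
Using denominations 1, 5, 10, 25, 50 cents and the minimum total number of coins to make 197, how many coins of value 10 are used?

197 − 3×50→47 − 1×25→22 − 2×10→2 − 2×1→0
Count of 10: 2

2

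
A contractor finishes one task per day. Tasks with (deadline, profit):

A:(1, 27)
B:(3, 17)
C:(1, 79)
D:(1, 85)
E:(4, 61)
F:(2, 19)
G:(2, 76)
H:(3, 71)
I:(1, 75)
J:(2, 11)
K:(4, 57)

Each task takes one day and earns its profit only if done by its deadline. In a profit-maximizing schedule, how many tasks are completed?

Profit order: D=85 C=79 G=76 I=75 H=71 E=61 K=57 A=27 F=19 B=17 J=11
Assign: D→slot 1, C skipped, G→slot 2, I skipped, H→slot 3, E→slot 4, K skipped, A skipped, F skipped, B skipped, J skipped.
Slots: [1:D] [2:G] [3:H] [4:E]
4 of 11 scheduled.

4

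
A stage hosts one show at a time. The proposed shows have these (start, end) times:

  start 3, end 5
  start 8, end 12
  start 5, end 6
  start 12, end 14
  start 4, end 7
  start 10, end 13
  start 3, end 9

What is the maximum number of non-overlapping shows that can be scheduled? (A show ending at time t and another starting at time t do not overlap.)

Sort by end time and greedily take each interval whose start is ≥ the last chosen end.
Sorted by end: (3,5)  (5,6)  (4,7)  (3,9)  (8,12)  (10,13)  (12,14)
take (3,5); take (5,6); skip (4,7); take (8,12); skip (10,13); take (12,14).
Selected 4 shows.

4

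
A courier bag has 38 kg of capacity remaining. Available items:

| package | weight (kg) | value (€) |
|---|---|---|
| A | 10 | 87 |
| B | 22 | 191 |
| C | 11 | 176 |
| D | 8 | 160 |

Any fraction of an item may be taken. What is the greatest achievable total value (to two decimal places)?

501.14

Ratios (sorted): D 20.00, C 16.00, A 8.70, B 8.68
take D (8 @ 160); take C (11 @ 176); take A (10 @ 87); take 9/22 of B → 78.14. Capacity used 38/38.
Total value = 501.14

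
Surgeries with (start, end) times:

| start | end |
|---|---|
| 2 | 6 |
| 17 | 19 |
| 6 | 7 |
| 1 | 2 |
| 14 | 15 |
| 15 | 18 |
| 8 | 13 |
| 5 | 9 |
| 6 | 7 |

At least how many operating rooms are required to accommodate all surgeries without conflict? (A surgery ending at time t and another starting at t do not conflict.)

3

Events (time:±→running): 1:+→1 2:-→0 2:+→1 5:+→2 6:-→1 6:+→2 6:+→3 … peak 3.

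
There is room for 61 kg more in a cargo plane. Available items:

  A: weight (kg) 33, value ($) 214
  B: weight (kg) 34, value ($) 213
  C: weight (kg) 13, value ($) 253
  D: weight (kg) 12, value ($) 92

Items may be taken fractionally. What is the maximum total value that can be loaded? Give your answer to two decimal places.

577.79

Order: C (253/13=19.46) > D (92/12=7.67) > A (214/33=6.48) > B (213/34=6.26)
Fill: take C (13 @ 253) → take D (12 @ 92) → take A (33 @ 214) → take 3/34 of B → 18.79; 61/61 used.
Total value = 577.79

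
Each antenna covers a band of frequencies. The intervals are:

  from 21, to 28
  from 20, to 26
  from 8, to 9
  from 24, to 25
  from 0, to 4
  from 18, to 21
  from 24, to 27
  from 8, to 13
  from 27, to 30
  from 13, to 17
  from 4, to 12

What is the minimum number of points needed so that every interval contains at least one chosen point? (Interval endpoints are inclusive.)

Sort by right endpoint; whenever an interval is uncovered, place a point at its right end.
By right end: [0,4]  [8,9]  [4,12]  [8,13]  [13,17]  [18,21]  [24,25]  [20,26]  [24,27]  [21,28]  [27,30]
[0,4] uncovered → point at 4; [8,9] uncovered → point at 9; [13,17] uncovered → point at 17; [18,21] uncovered → point at 21; [24,25] uncovered → point at 25; [27,30] uncovered → point at 30.
Points: 4, 9, 17, 21, 25, 30 (6 total).

6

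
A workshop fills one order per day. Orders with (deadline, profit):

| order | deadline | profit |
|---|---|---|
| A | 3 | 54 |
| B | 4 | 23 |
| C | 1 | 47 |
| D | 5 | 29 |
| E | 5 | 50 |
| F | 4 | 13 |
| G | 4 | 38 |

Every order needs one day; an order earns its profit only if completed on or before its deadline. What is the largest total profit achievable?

Sort by profit descending; place each in the latest free slot ≤ its deadline.
By profit: A(d3,54), E(d5,50), C(d1,47), G(d4,38), D(d5,29), B(d4,23), F(d4,13)
A→slot 3; E→slot 5; C→slot 1; G→slot 4; D→slot 2; B skipped; F skipped.
Profit = 47 + 29 + 54 + 38 + 50 = 218

218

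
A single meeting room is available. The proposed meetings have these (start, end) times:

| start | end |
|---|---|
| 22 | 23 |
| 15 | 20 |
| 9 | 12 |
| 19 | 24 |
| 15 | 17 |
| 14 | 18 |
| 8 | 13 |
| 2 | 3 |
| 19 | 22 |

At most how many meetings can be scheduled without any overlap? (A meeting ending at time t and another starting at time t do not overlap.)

Greedy by earliest finish: after sorting by end time, pick each interval compatible with the last pick.
Sorted by end: (2,3)  (9,12)  (8,13)  (15,17)  (14,18)  (15,20)  (19,22)  (22,23)  (19,24)
take (2,3); take (9,12); skip (8,13); take (15,17); skip (14,18); skip (15,20); take (19,22); take (22,23).
Selected 5 meetings.

5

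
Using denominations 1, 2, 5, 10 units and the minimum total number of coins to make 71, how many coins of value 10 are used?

7

Use the largest denomination that fits, subtract, and repeat.
71 = 7×10 + 1×1
Count of 10: 7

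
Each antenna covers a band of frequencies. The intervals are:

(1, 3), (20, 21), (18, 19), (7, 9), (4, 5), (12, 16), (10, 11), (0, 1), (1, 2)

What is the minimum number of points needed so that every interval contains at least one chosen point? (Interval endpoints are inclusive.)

7

Process intervals by earliest right end; each time one isn't hit yet, stab at its right endpoint.
Sorted: [0,1] [1,2] [1,3] [4,5] [7,9] [10,11] [12,16] [18,19] [20,21]
{[0,1],[1,2],[1,3]} hit by 1; {[4,5]} hit by 5; {[7,9]} hit by 9; {[10,11]} hit by 11; {[12,16]} hit by 16; {[18,19]} hit by 19; {[20,21]} hit by 21.
Points: 1, 5, 9, 11, 16, 19, 21 (7 total).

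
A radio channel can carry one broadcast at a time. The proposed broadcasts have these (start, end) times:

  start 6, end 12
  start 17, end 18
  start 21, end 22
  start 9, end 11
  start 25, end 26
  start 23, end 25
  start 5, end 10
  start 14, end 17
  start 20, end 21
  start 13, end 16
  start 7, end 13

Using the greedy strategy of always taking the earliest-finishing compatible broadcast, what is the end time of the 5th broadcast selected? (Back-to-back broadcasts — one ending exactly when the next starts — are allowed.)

By end time: (5,10), (9,11), (6,12), (7,13), (13,16), (14,17), (17,18), (20,21), (21,22), (23,25), (25,26).
Pick (5,10); next start ≥ 10 → (13,16); next start ≥ 16 → (17,18); next start ≥ 18 → (20,21); next start ≥ 21 → (21,22); next start ≥ 22 → (23,25); next start ≥ 25 → (25,26).
Selected: (5,10) (13,16) (17,18) (20,21) (21,22) (23,25) (25,26)

22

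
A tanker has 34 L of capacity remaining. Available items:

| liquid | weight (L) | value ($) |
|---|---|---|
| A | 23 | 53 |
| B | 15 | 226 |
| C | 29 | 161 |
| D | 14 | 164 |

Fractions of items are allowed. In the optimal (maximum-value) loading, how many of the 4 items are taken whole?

Sort by value per unit weight and fill in that order.
Order: B (226/15=15.07) > D (164/14=11.71) > C (161/29=5.55) > A (53/23=2.30)
Fill: take B (15 @ 226) → take D (14 @ 164) → take 5/29 of C → 27.76; 34/34 used.
2 item(s) taken whole; one partial (take 5/29 of C).

2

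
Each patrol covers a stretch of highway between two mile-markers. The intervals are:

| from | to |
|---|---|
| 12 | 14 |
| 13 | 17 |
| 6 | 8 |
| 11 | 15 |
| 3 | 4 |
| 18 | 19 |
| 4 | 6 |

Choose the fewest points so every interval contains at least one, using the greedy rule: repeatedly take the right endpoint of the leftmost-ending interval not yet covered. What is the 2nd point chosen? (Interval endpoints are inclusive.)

Sorted: [3,4] [4,6] [6,8] [12,14] [11,15] [13,17] [18,19]
{[3,4],[4,6]} hit by 4; {[6,8]} hit by 8; {[12,14],[11,15],[13,17]} hit by 14; {[18,19]} hit by 19.
Points: 4, 8, 14, 19 (4 total).

8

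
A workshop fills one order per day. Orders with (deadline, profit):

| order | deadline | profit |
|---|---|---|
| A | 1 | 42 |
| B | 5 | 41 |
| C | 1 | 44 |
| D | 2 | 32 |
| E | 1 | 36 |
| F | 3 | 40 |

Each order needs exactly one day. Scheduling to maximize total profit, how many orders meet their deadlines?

4

Sort by profit descending; place each in the latest free slot ≤ its deadline.
By profit: C(d1,44), A(d1,42), B(d5,41), F(d3,40), E(d1,36), D(d2,32)
C→slot 1; A skipped; B→slot 5; F→slot 3; E skipped; D→slot 2.
4 of 6 scheduled.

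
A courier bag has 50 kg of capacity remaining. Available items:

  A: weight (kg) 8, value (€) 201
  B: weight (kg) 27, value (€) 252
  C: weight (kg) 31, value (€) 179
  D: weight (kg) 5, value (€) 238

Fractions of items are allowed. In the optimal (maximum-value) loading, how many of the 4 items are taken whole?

3

Ratios (sorted): D 47.60, A 25.12, B 9.33, C 5.77
take D (5 @ 238); take A (8 @ 201); take B (27 @ 252); take 10/31 of C → 57.74. Capacity used 50/50.
3 item(s) taken whole; one partial (take 10/31 of C).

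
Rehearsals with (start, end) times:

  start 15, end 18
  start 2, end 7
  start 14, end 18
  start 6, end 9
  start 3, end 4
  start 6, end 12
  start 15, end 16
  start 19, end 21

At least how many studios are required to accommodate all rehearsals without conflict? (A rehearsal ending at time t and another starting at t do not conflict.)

Count concurrent intervals with a sweep; the peak is the room count.
Events (time:±→running): 2:+→1 3:+→2 4:-→1 6:+→2 6:+→3 … peak 3.

3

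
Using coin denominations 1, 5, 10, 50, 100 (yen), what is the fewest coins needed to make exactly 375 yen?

7

Use the largest denomination that fits, subtract, and repeat.
375 − 3×100→75 − 1×50→25 − 2×10→5 − 1×5→0
Total coins = 3 + 1 + 2 + 1 = 7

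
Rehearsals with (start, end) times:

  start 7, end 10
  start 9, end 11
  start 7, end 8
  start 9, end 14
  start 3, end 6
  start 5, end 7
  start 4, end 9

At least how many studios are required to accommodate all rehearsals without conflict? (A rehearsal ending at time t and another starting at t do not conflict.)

starts: [3, 4, 5, 7, 7, 9, 9]
ends:   [6, 7, 8, 9, 10, 11, 14]
s3→1 s4→2 s5→3  — peak 3.

3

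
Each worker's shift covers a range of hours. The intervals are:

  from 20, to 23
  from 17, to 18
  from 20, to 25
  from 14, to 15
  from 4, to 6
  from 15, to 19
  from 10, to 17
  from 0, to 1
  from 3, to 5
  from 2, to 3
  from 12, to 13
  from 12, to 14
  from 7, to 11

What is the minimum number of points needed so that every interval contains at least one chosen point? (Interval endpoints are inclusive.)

8

By right end: [0,1]  [2,3]  [3,5]  [4,6]  [7,11]  [12,13]  [12,14]  [14,15]  [10,17]  [17,18]  [15,19]  [20,23]  [20,25]
[0,1] uncovered → point at 1; [2,3] uncovered → point at 3; [4,6] uncovered → point at 6; [7,11] uncovered → point at 11; [12,13] uncovered → point at 13; [14,15] uncovered → point at 15; [17,18] uncovered → point at 18; [20,23] uncovered → point at 23.
Points: 1, 3, 6, 11, 13, 15, 18, 23 (8 total).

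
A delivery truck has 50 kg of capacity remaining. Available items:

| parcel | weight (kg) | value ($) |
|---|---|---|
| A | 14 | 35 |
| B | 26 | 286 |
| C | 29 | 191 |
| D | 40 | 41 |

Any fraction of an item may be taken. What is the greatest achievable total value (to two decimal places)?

444.07

Order: B (286/26=11.00) > C (191/29=6.59) > A (35/14=2.50) > D (41/40=1.02)
Fill: take B (26 @ 286) → take 24/29 of C → 158.07; 50/50 used.
Total value = 444.07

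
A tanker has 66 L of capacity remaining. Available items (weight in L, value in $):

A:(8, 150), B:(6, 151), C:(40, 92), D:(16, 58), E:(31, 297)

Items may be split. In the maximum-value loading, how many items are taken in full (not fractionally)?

4

Greedy by value/weight ratio, highest first.
Ratios (sorted): B 25.17, A 18.75, E 9.58, D 3.62, C 2.30
take B (6 @ 151); take A (8 @ 150); take E (31 @ 297); take D (16 @ 58); take 5/40 of C → 11.50. Capacity used 66/66.
4 item(s) taken whole; one partial (take 5/40 of C).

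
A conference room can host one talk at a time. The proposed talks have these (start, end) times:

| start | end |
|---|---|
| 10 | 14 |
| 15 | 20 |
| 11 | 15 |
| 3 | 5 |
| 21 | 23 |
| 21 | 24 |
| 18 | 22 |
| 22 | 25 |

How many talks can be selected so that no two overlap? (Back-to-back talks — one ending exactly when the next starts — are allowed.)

4

By end time: (3,5), (10,14), (11,15), (15,20), (18,22), (21,23), (21,24), (22,25).
Pick (3,5); next start ≥ 5 → (10,14); next start ≥ 14 → (15,20); next start ≥ 20 → (21,23).
Selected 4 talks.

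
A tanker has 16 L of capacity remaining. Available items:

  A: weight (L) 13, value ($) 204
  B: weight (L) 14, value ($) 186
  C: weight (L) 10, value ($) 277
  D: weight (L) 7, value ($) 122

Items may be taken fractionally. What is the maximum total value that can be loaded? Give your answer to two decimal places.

Greedy by value/weight ratio, highest first.
Ratios (sorted): C 27.70, D 17.43, A 15.69, B 13.29
take C (10 @ 277); take 6/7 of D → 104.57. Capacity used 16/16.
Total value = 381.57

381.57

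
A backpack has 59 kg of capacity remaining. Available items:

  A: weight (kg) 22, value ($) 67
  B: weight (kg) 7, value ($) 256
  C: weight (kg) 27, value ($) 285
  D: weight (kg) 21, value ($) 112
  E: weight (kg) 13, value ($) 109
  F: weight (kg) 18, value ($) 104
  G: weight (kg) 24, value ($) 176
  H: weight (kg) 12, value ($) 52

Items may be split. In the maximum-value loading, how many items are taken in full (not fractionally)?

Sort by value per unit weight and fill in that order.
Ratios (sorted): B 36.57, C 10.56, E 8.38, G 7.33, F 5.78, D 5.33, H 4.33, A 3.05
take B (7 @ 256); take C (27 @ 285); take E (13 @ 109); take 12/24 of G → 88.00. Capacity used 59/59.
3 item(s) taken whole; one partial (take 12/24 of G).

3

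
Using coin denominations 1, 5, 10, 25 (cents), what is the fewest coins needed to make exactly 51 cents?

51 = 2×25 + 1×1
Total coins = 2 + 1 = 3

3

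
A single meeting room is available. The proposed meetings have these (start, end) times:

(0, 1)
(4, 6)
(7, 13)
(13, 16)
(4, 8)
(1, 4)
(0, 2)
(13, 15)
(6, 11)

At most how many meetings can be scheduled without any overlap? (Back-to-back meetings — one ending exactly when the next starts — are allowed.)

5

Sorted by end: (0,1)  (0,2)  (1,4)  (4,6)  (4,8)  (6,11)  (7,13)  (13,15)  (13,16)
take (0,1); take (1,4); take (4,6); take (6,11); take (13,15).
Selected 5 meetings.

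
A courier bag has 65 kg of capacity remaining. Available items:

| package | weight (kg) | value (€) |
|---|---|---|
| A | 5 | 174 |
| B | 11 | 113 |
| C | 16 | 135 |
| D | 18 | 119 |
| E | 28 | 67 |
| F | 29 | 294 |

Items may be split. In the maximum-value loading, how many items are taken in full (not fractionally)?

4

Greedy by value/weight ratio, highest first.
Order: A (174/5=34.80) > B (113/11=10.27) > F (294/29=10.14) > C (135/16=8.44) > D (119/18=6.61) > E (67/28=2.39)
Fill: take A (5 @ 174) → take B (11 @ 113) → take F (29 @ 294) → take C (16 @ 135) → take 4/18 of D → 26.44; 65/65 used.
4 item(s) taken whole; one partial (take 4/18 of D).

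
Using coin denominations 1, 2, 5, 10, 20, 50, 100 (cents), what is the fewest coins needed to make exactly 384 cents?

Greedy: take as many of the largest coin as possible, then repeat with the remainder.
384 − 3×100→84 − 1×50→34 − 1×20→14 − 1×10→4 − 2×2→0
Total coins = 3 + 1 + 1 + 1 + 2 = 8

8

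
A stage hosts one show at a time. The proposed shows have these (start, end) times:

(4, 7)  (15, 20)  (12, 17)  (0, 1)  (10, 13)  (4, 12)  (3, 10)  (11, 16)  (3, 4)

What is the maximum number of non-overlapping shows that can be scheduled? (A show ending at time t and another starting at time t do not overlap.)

5

Sorted by end: (0,1)  (3,4)  (4,7)  (3,10)  (4,12)  (10,13)  (11,16)  (12,17)  (15,20)
take (0,1); take (3,4); take (4,7); take (10,13); skip (11,16); skip (12,17); take (15,20).
Selected 5 shows.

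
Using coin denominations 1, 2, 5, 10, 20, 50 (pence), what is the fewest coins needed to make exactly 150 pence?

3

150 − 3×50→0
Total coins = 3 = 3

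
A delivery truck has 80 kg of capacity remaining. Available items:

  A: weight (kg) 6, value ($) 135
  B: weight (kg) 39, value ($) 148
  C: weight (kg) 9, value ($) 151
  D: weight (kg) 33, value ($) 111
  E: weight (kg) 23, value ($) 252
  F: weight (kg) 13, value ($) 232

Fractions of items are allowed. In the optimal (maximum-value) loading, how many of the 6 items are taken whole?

4

Ratios (sorted): A 22.50, F 17.85, C 16.78, E 10.96, B 3.79, D 3.36
take A (6 @ 135); take F (13 @ 232); take C (9 @ 151); take E (23 @ 252); take 29/39 of B → 110.05. Capacity used 80/80.
4 item(s) taken whole; one partial (take 29/39 of B).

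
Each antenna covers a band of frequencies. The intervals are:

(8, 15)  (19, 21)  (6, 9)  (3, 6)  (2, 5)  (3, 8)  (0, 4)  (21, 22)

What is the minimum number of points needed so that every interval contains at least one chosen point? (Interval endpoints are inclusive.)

Sort by right endpoint; whenever an interval is uncovered, place a point at its right end.
By right end: [0,4]  [2,5]  [3,6]  [3,8]  [6,9]  [8,15]  [19,21]  [21,22]
[0,4] uncovered → point at 4; [6,9] uncovered → point at 9; [19,21] uncovered → point at 21.
Points: 4, 9, 21 (3 total).

3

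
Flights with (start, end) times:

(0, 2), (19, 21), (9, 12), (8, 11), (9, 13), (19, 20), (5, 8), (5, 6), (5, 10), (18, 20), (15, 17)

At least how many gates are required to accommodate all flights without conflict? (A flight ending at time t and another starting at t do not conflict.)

Events (time:±→running): 0:+→1 2:-→0 5:+→1 5:+→2 5:+→3 6:-→2 8:-→1 8:+→2 9:+→3 9:+→4 … peak 4.

4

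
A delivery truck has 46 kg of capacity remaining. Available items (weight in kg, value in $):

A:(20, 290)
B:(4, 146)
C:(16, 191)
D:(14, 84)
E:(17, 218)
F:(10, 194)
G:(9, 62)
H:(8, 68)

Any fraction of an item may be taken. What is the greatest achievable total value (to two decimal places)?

Greedy by value/weight ratio, highest first.
Order: B (146/4=36.50) > F (194/10=19.40) > A (290/20=14.50) > E (218/17=12.82) > C (191/16=11.94) > H (68/8=8.50) > G (62/9=6.89) > D (84/14=6.00)
Fill: take B (4 @ 146) → take F (10 @ 194) → take A (20 @ 290) → take 12/17 of E → 153.88; 46/46 used.
Total value = 783.88

783.88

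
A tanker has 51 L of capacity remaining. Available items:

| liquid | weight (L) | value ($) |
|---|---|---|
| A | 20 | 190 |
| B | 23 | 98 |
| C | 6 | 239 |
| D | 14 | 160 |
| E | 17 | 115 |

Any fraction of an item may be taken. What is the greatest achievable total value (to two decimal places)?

663.41

Order: C (239/6=39.83) > D (160/14=11.43) > A (190/20=9.50) > E (115/17=6.76) > B (98/23=4.26)
Fill: take C (6 @ 239) → take D (14 @ 160) → take A (20 @ 190) → take 11/17 of E → 74.41; 51/51 used.
Total value = 663.41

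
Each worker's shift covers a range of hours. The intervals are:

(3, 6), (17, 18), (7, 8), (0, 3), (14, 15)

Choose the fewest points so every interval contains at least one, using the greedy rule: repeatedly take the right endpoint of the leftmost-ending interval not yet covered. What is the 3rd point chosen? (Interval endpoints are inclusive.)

15

Process intervals by earliest right end; each time one isn't hit yet, stab at its right endpoint.
Sorted: [0,3] [3,6] [7,8] [14,15] [17,18]
{[0,3],[3,6]} hit by 3; {[7,8]} hit by 8; {[14,15]} hit by 15; {[17,18]} hit by 18.
Points: 3, 8, 15, 18 (4 total).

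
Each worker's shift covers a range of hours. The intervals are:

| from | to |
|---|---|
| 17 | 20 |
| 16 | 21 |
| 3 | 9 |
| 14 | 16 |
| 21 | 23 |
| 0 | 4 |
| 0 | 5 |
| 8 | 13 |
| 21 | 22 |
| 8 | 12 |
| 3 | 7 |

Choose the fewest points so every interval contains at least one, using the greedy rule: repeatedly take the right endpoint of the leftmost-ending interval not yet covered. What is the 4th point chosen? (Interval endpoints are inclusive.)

Sorted: [0,4] [0,5] [3,7] [3,9] [8,12] [8,13] [14,16] [17,20] [16,21] [21,22] [21,23]
{[0,4],[0,5],[3,7],[3,9]} hit by 4; {[8,12],[8,13]} hit by 12; {[14,16]} hit by 16; {[17,20],[16,21]} hit by 20; {[21,22],[21,23]} hit by 22.
Points: 4, 12, 16, 20, 22 (5 total).

20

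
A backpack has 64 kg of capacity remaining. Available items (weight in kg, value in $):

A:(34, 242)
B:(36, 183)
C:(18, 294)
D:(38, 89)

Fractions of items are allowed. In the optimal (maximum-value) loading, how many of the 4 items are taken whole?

Greedy by value/weight ratio, highest first.
Order: C (294/18=16.33) > A (242/34=7.12) > B (183/36=5.08) > D (89/38=2.34)
Fill: take C (18 @ 294) → take A (34 @ 242) → take 12/36 of B → 61.00; 64/64 used.
2 item(s) taken whole; one partial (take 12/36 of B).

2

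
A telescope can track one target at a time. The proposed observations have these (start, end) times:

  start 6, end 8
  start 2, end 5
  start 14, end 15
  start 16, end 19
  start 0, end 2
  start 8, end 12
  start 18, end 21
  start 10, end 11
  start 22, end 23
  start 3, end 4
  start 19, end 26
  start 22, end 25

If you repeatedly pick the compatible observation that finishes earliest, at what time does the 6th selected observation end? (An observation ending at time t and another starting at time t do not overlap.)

19

Sort by end time and greedily take each interval whose start is ≥ the last chosen end.
By end time: (0,2), (3,4), (2,5), (6,8), (10,11), (8,12), (14,15), (16,19), (18,21), (22,23), (22,25), (19,26).
Pick (0,2); next start ≥ 2 → (3,4); next start ≥ 4 → (6,8); next start ≥ 8 → (10,11); next start ≥ 11 → (14,15); next start ≥ 15 → (16,19); next start ≥ 19 → (22,23).
Selected: (0,2) (3,4) (6,8) (10,11) (14,15) (16,19) (22,23)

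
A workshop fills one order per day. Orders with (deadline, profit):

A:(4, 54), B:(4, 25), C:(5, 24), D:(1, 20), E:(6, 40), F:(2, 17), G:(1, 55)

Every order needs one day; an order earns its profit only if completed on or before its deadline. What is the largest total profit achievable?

215

Sort by profit descending; place each in the latest free slot ≤ its deadline.
Profit order: G=55 A=54 E=40 B=25 C=24 D=20 F=17
Assign: G→slot 1, A→slot 4, E→slot 6, B→slot 3, C→slot 5, D skipped, F→slot 2.
Slots: [1:G] [2:F] [3:B] [4:A] [5:C] [6:E]
Profit = 55 + 17 + 25 + 54 + 24 + 40 = 215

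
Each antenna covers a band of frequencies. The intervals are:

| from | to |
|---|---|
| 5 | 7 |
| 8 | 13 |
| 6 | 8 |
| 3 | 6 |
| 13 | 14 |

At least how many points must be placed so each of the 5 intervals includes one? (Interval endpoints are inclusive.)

Process intervals by earliest right end; each time one isn't hit yet, stab at its right endpoint.
Sorted: [3,6] [5,7] [6,8] [8,13] [13,14]
{[3,6],[5,7],[6,8]} hit by 6; {[8,13],[13,14]} hit by 13.
Points: 6, 13 (2 total).

2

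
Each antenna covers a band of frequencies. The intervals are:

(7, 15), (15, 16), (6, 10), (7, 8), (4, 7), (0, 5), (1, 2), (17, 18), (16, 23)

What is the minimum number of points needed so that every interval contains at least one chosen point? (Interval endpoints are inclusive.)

4

Process intervals by earliest right end; each time one isn't hit yet, stab at its right endpoint.
By right end: [1,2]  [0,5]  [4,7]  [7,8]  [6,10]  [7,15]  [15,16]  [17,18]  [16,23]
[1,2] uncovered → point at 2; [4,7] uncovered → point at 7; [15,16] uncovered → point at 16; [17,18] uncovered → point at 18.
Points: 2, 7, 16, 18 (4 total).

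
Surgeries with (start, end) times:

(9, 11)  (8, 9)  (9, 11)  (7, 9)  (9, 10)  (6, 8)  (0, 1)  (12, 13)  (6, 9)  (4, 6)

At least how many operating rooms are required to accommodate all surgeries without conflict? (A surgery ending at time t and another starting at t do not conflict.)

3

Count concurrent intervals with a sweep; the peak is the room count.
Events (time:±→running): 0:+→1 1:-→0 4:+→1 6:-→0 6:+→1 6:+→2 7:+→3 … peak 3.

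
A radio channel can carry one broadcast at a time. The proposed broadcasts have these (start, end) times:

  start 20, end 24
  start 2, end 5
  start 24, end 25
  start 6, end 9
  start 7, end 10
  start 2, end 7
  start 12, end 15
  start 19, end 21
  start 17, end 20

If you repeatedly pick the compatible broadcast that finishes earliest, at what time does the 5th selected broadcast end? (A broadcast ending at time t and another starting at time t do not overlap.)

Sorted by end: (2,5)  (2,7)  (6,9)  (7,10)  (12,15)  (17,20)  (19,21)  (20,24)  (24,25)
take (2,5); take (6,9); skip (7,10); take (12,15); take (17,20); take (20,24); take (24,25).
Selected: (2,5) (6,9) (12,15) (17,20) (20,24) (24,25)

24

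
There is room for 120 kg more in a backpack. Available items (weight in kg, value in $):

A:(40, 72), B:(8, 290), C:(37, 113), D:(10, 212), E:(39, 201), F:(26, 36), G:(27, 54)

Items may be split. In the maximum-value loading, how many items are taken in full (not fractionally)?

4

Ratios (sorted): B 36.25, D 21.20, E 5.15, C 3.05, G 2.00, A 1.80, F 1.38
take B (8 @ 290); take D (10 @ 212); take E (39 @ 201); take C (37 @ 113); take 26/27 of G → 52.00. Capacity used 120/120.
4 item(s) taken whole; one partial (take 26/27 of G).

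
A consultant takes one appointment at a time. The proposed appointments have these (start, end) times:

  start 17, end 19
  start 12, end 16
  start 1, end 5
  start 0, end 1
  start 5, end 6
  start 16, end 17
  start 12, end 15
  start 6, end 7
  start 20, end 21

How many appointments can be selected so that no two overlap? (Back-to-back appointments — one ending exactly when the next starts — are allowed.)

8

Greedy by earliest finish: after sorting by end time, pick each interval compatible with the last pick.
Sorted by end: (0,1)  (1,5)  (5,6)  (6,7)  (12,15)  (12,16)  (16,17)  (17,19)  (20,21)
take (0,1); take (1,5); take (5,6); take (6,7); take (12,15); take (16,17); take (17,19); take (20,21).
Selected 8 appointments.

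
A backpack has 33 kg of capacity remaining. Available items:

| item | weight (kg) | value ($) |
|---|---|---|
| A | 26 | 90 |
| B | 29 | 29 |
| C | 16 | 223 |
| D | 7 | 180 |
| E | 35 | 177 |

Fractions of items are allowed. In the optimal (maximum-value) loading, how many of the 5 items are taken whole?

2

Sort by value per unit weight and fill in that order.
Order: D (180/7=25.71) > C (223/16=13.94) > E (177/35=5.06) > A (90/26=3.46) > B (29/29=1.00)
Fill: take D (7 @ 180) → take C (16 @ 223) → take 10/35 of E → 50.57; 33/33 used.
2 item(s) taken whole; one partial (take 10/35 of E).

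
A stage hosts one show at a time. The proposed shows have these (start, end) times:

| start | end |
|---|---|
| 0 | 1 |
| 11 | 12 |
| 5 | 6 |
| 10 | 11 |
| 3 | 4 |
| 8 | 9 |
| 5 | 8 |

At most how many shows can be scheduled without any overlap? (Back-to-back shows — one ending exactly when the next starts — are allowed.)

Greedy by earliest finish: after sorting by end time, pick each interval compatible with the last pick.
Sorted by end: (0,1)  (3,4)  (5,6)  (5,8)  (8,9)  (10,11)  (11,12)
take (0,1); take (3,4); take (5,6); take (8,9); take (10,11); take (11,12).
Selected 6 shows.

6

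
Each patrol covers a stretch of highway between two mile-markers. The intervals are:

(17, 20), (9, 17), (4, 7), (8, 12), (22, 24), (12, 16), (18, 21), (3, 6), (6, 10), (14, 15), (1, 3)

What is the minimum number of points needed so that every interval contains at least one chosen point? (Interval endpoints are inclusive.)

6

Sort by right endpoint; whenever an interval is uncovered, place a point at its right end.
Sorted: [1,3] [3,6] [4,7] [6,10] [8,12] [14,15] [12,16] [9,17] [17,20] [18,21] [22,24]
{[1,3],[3,6]} hit by 3; {[4,7],[6,10]} hit by 7; {[8,12]} hit by 12; {[14,15],[12,16],[9,17]} hit by 15; {[17,20],[18,21]} hit by 20; {[22,24]} hit by 24.
Points: 3, 7, 12, 15, 20, 24 (6 total).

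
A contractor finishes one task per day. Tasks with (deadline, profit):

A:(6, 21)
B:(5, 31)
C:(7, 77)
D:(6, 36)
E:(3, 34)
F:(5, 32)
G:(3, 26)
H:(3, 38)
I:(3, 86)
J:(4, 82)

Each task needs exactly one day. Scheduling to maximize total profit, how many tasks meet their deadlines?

Sort by profit descending; place each in the latest free slot ≤ its deadline.
By profit: I(d3,86), J(d4,82), C(d7,77), H(d3,38), D(d6,36), E(d3,34), F(d5,32), B(d5,31), G(d3,26), A(d6,21)
I→slot 3; J→slot 4; C→slot 7; H→slot 2; D→slot 6; E→slot 1; F→slot 5; B skipped; G skipped; A skipped.
7 of 10 scheduled.

7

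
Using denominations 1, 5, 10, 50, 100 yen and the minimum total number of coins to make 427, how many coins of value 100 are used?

Greedy: take as many of the largest coin as possible, then repeat with the remainder.
427 = 4×100 + 2×10 + 1×5 + 2×1
Count of 100: 4

4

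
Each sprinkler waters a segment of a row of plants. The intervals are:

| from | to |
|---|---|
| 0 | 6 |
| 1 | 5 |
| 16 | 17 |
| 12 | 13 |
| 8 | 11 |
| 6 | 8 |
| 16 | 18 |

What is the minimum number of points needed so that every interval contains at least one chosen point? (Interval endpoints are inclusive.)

4

Process intervals by earliest right end; each time one isn't hit yet, stab at its right endpoint.
Sorted: [1,5] [0,6] [6,8] [8,11] [12,13] [16,17] [16,18]
{[1,5],[0,6]} hit by 5; {[6,8],[8,11]} hit by 8; {[12,13]} hit by 13; {[16,17],[16,18]} hit by 17.
Points: 5, 8, 13, 17 (4 total).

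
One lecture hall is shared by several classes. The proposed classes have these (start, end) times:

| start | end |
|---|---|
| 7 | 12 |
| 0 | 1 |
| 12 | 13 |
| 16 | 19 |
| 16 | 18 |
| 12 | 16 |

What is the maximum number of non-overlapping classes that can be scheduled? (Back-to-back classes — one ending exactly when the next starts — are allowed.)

4

By end time: (0,1), (7,12), (12,13), (12,16), (16,18), (16,19).
Pick (0,1); next start ≥ 1 → (7,12); next start ≥ 12 → (12,13); next start ≥ 13 → (16,18).
Selected 4 classes.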